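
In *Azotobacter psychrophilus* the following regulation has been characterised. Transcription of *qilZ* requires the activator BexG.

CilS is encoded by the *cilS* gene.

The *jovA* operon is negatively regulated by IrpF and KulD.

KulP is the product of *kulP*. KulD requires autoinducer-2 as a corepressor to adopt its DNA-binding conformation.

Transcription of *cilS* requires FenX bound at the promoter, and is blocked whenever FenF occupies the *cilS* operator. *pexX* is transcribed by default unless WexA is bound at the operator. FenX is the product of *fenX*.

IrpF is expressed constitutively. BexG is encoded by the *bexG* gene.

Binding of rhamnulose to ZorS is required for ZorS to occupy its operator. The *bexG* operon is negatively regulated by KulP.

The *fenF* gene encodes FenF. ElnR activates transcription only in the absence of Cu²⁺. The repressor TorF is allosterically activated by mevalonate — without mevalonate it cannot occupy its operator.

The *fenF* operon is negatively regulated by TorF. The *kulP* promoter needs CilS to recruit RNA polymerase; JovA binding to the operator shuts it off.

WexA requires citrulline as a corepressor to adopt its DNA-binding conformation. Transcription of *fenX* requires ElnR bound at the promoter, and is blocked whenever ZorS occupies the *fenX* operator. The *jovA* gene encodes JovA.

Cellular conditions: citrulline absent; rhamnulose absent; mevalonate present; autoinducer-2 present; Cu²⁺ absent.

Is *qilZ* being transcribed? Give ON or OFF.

Mevalonate is present, so TorF is active.
With repressor TorF bound, *fenF* is not transcribed.
So FenF is not produced.
Cu²⁺ is absent, so ElnR is active.
Rhamnulose is absent, so ZorS is inactive.
No repressor is bound and ElnR is active, so *fenX* is transcribed.
So FenX is produced and active.
No repressor is bound and FenX is active, so *cilS* is transcribed.
So CilS is produced and active.
IrpF is produced constitutively and is active.
Autoinducer-2 is present, so KulD is active.
With repressor IrpF bound, *jovA* is not transcribed.
So JovA is not produced.
No repressor is bound and CilS is active, so *kulP* is transcribed.
So KulP is produced and active.
With repressor KulP bound, *bexG* is not transcribed.
So BexG is not produced.
Required activator BexG is absent, so *qilZ* is not transcribed.

OFF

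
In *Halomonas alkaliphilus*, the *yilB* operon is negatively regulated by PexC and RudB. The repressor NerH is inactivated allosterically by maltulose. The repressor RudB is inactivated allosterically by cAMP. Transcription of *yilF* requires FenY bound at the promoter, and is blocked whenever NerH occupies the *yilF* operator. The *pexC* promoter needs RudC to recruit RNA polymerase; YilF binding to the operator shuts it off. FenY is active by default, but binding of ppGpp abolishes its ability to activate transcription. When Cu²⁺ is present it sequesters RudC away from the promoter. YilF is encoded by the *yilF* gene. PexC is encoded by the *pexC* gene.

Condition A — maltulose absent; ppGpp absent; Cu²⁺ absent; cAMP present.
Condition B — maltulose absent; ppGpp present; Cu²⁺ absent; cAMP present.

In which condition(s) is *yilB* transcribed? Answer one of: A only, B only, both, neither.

neither

Condition A:
Maltulose is absent, so NerH is active.
ppGpp is absent, so FenY is active.
With repressor NerH bound, *yilF* is not transcribed.
So YilF is not produced.
Cu²⁺ is absent, so RudC is active.
No repressor is bound and RudC is active, so *pexC* is transcribed.
So PexC is produced and active.
cAMP is present, so RudB is inactive.
With repressor PexC bound, *yilB* is not transcribed.
→ *yilB* is OFF in A.
Condition B:
Maltulose is absent, so NerH is active.
ppGpp is present, so FenY is inactive.
With repressor NerH bound, *yilF* is not transcribed.
So YilF is not produced.
Cu²⁺ is absent, so RudC is active.
No repressor is bound and RudC is active, so *pexC* is transcribed.
So PexC is produced and active.
cAMP is present, so RudB is inactive.
With repressor PexC bound, *yilB* is not transcribed.
→ *yilB* is OFF in B.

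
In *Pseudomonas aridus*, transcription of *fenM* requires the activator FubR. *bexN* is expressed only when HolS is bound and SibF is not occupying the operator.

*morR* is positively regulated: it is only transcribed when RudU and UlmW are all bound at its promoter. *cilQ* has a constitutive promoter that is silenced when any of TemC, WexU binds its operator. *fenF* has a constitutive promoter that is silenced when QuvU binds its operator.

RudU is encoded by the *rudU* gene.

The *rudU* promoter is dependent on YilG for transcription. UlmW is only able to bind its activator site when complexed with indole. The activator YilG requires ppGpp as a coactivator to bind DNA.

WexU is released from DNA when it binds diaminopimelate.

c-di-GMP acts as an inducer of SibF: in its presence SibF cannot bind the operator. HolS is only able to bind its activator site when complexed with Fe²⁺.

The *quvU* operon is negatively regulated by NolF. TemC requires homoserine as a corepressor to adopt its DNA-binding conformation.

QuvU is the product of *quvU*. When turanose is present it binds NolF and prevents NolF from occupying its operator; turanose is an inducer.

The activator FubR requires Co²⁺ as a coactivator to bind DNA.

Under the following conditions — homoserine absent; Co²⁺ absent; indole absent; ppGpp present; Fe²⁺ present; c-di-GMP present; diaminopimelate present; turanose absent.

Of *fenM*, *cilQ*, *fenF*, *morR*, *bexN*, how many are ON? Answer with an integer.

Co²⁺ is absent, so FubR is inactive.
Required activator FubR is absent, so *fenM* is not transcribed.
→ *fenM* is OFF.
Homoserine is absent, so TemC is inactive.
Diaminopimelate is present, so WexU is inactive.
With no repressor bound, *cilQ* is transcribed.
→ *cilQ* is ON.
Turanose is absent, so NolF is active.
With repressor NolF bound, *quvU* is not transcribed.
So QuvU is not produced.
With no repressor bound, *fenF* is transcribed.
→ *fenF* is ON.
ppGpp is present, so YilG is active.
No repressor is bound and YilG is active, so *rudU* is transcribed.
So RudU is produced and active.
Indole is absent, so UlmW is inactive.
Required activator UlmW is absent, so *morR* is not transcribed.
→ *morR* is OFF.
c-di-GMP is present, so SibF is inactive.
Fe²⁺ is present, so HolS is active.
No repressor is bound and HolS is active, so *bexN* is transcribed.
→ *bexN* is ON.
3 of the 5 genes are transcribed.

3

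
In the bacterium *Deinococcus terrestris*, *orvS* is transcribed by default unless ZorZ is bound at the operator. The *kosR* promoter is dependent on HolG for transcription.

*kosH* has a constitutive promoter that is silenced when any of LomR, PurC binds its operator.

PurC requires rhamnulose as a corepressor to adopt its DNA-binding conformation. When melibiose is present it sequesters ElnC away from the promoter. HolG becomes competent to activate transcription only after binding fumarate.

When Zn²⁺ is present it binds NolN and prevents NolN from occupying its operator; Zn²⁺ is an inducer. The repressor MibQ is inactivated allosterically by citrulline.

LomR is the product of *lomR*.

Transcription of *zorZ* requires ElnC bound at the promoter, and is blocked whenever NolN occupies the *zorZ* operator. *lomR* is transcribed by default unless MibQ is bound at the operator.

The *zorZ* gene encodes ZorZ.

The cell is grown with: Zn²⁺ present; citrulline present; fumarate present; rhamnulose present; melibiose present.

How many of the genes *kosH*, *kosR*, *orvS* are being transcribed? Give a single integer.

2

Citrulline is present, so MibQ is inactive.
With no repressor bound, *lomR* is transcribed.
So LomR is produced and active.
Rhamnulose is present, so PurC is active.
With repressor LomR bound, *kosH* is not transcribed.
→ *kosH* is OFF.
Fumarate is present, so HolG is active.
No repressor is bound and HolG is active, so *kosR* is transcribed.
→ *kosR* is ON.
Melibiose is present, so ElnC is inactive.
Zn²⁺ is present, so NolN is inactive.
Required activator ElnC is absent, so *zorZ* is not transcribed.
So ZorZ is not produced.
With no repressor bound, *orvS* is transcribed.
→ *orvS* is ON.
2 of the 3 genes are transcribed.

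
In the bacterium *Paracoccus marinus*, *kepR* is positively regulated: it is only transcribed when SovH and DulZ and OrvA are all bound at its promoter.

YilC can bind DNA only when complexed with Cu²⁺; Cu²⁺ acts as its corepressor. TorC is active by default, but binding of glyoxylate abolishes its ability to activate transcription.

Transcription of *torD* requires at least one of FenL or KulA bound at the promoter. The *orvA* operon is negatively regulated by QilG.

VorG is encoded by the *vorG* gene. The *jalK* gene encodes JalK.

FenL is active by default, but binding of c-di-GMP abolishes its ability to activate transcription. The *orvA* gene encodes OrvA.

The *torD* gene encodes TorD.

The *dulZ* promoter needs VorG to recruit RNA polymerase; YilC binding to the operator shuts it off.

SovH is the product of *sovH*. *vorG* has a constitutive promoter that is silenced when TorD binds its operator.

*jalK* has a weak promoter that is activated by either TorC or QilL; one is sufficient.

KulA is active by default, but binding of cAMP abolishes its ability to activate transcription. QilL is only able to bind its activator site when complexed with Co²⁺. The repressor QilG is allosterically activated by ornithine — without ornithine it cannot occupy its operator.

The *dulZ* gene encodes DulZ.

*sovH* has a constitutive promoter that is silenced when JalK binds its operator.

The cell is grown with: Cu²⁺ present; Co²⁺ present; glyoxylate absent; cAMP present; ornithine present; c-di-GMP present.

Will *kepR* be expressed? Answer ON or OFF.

OFF

Glyoxylate is absent, so TorC is active.
Co²⁺ is present, so QilL is active.
Activator TorC is present, so *jalK* is transcribed.
So JalK is produced and active.
With repressor JalK bound, *sovH* is not transcribed.
So SovH is not produced.
Cu²⁺ is present, so YilC is active.
c-di-GMP is present, so FenL is inactive.
cAMP is present, so KulA is inactive.
No activator is available at the *torD* promoter, so *torD* is not transcribed.
So TorD is not produced.
With no repressor bound, *vorG* is transcribed.
So VorG is produced and active.
With repressor YilC bound, *dulZ* is not transcribed.
So DulZ is not produced.
Ornithine is present, so QilG is active.
With repressor QilG bound, *orvA* is not transcribed.
So OrvA is not produced.
Required activator SovH is absent, so *kepR* is not transcribed.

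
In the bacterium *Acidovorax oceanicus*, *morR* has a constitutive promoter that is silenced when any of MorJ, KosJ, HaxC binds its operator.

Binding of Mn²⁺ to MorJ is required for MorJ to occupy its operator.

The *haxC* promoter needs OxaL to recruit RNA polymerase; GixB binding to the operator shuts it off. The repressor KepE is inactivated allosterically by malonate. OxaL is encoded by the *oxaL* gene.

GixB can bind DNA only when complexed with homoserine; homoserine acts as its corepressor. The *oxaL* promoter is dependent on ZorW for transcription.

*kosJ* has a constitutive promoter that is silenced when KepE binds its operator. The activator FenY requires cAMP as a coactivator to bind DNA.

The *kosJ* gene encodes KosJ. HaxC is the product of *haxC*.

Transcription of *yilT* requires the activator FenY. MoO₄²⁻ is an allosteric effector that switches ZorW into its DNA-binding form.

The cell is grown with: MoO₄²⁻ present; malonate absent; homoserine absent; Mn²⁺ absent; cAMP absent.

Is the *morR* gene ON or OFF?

Mn²⁺ is absent, so MorJ is inactive.
Malonate is absent, so KepE is active.
With repressor KepE bound, *kosJ* is not transcribed.
So KosJ is not produced.
MoO₄²⁻ is present, so ZorW is active.
No repressor is bound and ZorW is active, so *oxaL* is transcribed.
So OxaL is produced and active.
Homoserine is absent, so GixB is inactive.
No repressor is bound and OxaL is active, so *haxC* is transcribed.
So HaxC is produced and active.
With repressor HaxC bound, *morR* is not transcribed.

OFF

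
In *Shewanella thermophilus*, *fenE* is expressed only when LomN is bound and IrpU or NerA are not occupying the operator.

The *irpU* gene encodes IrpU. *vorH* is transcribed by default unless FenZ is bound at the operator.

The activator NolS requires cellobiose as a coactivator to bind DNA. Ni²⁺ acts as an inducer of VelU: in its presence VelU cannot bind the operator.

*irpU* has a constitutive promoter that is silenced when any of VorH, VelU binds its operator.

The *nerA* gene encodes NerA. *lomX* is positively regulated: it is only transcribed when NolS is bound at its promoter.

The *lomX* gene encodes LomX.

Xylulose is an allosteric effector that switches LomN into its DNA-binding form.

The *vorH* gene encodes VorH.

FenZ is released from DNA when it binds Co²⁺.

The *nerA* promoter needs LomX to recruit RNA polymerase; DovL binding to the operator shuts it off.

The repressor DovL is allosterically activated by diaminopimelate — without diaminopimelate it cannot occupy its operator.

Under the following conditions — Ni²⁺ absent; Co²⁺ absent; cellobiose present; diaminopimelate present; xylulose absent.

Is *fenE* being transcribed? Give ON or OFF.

Xylulose is absent, so LomN is inactive.
Co²⁺ is absent, so FenZ is active.
With repressor FenZ bound, *vorH* is not transcribed.
So VorH is not produced.
Ni²⁺ is absent, so VelU is active.
With repressor VelU bound, *irpU* is not transcribed.
So IrpU is not produced.
Diaminopimelate is present, so DovL is active.
Cellobiose is present, so NolS is active.
No repressor is bound and NolS is active, so *lomX* is transcribed.
So LomX is produced and active.
With repressor DovL bound, *nerA* is not transcribed.
So NerA is not produced.
Required activator LomN is absent, so *fenE* is not transcribed.

OFF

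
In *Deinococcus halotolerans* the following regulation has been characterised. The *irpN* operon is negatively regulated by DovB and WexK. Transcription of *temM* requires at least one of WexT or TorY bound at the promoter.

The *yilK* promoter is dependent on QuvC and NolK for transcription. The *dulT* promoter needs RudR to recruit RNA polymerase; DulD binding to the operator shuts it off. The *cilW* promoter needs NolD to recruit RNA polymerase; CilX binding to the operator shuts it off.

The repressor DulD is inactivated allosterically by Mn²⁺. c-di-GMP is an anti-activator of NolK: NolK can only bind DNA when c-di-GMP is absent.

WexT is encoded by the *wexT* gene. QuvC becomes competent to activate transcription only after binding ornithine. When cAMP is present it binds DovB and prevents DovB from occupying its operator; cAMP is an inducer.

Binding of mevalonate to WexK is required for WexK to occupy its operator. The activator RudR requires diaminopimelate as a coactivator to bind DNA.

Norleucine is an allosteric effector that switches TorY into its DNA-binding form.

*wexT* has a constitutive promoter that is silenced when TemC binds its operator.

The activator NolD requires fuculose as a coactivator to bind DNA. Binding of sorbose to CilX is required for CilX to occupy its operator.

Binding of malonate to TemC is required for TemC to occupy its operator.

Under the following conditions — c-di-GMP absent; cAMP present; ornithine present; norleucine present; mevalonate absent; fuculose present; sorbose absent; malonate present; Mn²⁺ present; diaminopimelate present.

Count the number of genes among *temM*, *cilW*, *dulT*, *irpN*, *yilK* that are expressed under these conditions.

5

Malonate is present, so TemC is active.
With repressor TemC bound, *wexT* is not transcribed.
So WexT is not produced.
Norleucine is present, so TorY is active.
Activator TorY is present, so *temM* is transcribed.
→ *temM* is ON.
Fuculose is present, so NolD is active.
Sorbose is absent, so CilX is inactive.
No repressor is bound and NolD is active, so *cilW* is transcribed.
→ *cilW* is ON.
Mn²⁺ is present, so DulD is inactive.
Diaminopimelate is present, so RudR is active.
No repressor is bound and RudR is active, so *dulT* is transcribed.
→ *dulT* is ON.
cAMP is present, so DovB is inactive.
Mevalonate is absent, so WexK is inactive.
With no repressor bound, *irpN* is transcribed.
→ *irpN* is ON.
Ornithine is present, so QuvC is active.
c-di-GMP is absent, so NolK is active.
No repressor is bound and QuvC and NolK are active, so *yilK* is transcribed.
→ *yilK* is ON.
5 of the 5 genes are transcribed.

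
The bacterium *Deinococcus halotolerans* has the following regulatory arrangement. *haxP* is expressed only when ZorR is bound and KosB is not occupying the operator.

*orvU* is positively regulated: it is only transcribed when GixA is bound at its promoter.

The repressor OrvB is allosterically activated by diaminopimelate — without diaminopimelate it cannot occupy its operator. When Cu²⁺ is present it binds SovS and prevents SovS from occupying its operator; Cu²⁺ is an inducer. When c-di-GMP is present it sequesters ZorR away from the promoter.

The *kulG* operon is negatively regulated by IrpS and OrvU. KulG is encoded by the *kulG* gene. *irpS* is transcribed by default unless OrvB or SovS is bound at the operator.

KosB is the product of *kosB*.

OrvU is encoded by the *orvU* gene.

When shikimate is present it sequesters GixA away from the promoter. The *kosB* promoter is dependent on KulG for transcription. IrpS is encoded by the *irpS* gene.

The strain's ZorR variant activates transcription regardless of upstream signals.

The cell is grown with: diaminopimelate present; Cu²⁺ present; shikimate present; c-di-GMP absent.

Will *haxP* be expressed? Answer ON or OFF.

OFF

ZorR is constitutively active in this strain.
Diaminopimelate is present, so OrvB is active.
Cu²⁺ is present, so SovS is inactive.
With repressor OrvB bound, *irpS* is not transcribed.
So IrpS is not produced.
Shikimate is present, so GixA is inactive.
Required activator GixA is absent, so *orvU* is not transcribed.
So OrvU is not produced.
With no repressor bound, *kulG* is transcribed.
So KulG is produced and active.
No repressor is bound and KulG is active, so *kosB* is transcribed.
So KosB is produced and active.
With repressor KosB bound, *haxP* is not transcribed.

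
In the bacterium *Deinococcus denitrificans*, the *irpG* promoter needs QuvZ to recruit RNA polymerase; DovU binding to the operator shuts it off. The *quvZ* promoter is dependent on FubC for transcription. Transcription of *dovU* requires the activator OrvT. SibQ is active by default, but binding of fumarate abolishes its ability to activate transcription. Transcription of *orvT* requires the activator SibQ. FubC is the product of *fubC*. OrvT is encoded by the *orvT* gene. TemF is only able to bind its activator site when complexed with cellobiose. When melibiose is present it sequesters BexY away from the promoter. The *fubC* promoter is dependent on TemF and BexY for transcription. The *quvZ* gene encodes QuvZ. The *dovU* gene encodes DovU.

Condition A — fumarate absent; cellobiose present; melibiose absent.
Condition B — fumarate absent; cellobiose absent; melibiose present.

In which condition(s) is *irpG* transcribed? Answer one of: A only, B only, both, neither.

Condition A:
Fumarate is absent, so SibQ is active.
No repressor is bound and SibQ is active, so *orvT* is transcribed.
So OrvT is produced and active.
No repressor is bound and OrvT is active, so *dovU* is transcribed.
So DovU is produced and active.
Cellobiose is present, so TemF is active.
Melibiose is absent, so BexY is active.
No repressor is bound and TemF and BexY are active, so *fubC* is transcribed.
So FubC is produced and active.
No repressor is bound and FubC is active, so *quvZ* is transcribed.
So QuvZ is produced and active.
With repressor DovU bound, *irpG* is not transcribed.
→ *irpG* is OFF in A.
Condition B:
Fumarate is absent, so SibQ is active.
No repressor is bound and SibQ is active, so *orvT* is transcribed.
So OrvT is produced and active.
No repressor is bound and OrvT is active, so *dovU* is transcribed.
So DovU is produced and active.
Cellobiose is absent, so TemF is inactive.
Melibiose is present, so BexY is inactive.
Required activator TemF is absent, so *fubC* is not transcribed.
So FubC is not produced.
Required activator FubC is absent, so *quvZ* is not transcribed.
So QuvZ is not produced.
With repressor DovU bound, *irpG* is not transcribed.
→ *irpG* is OFF in B.

neither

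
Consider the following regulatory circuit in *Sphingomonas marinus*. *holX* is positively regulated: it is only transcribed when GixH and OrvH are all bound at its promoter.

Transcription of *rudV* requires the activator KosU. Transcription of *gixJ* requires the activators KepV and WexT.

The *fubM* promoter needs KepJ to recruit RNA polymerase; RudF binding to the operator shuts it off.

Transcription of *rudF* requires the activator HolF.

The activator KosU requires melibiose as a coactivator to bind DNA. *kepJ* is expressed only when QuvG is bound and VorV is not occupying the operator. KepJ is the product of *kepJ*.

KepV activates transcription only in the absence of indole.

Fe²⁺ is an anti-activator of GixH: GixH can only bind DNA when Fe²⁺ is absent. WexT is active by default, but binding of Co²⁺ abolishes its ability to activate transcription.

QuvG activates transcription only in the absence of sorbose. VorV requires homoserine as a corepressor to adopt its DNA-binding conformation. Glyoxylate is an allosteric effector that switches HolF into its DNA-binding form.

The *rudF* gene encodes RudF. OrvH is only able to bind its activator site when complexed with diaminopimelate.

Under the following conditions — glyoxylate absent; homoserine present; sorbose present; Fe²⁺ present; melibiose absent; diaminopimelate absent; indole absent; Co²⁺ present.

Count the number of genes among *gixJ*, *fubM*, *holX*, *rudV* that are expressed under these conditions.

0

Indole is absent, so KepV is active.
Co²⁺ is present, so WexT is inactive.
Required activator WexT is absent, so *gixJ* is not transcribed.
→ *gixJ* is OFF.
Glyoxylate is absent, so HolF is inactive.
Required activator HolF is absent, so *rudF* is not transcribed.
So RudF is not produced.
Sorbose is present, so QuvG is inactive.
Homoserine is present, so VorV is active.
With repressor VorV bound, *kepJ* is not transcribed.
So KepJ is not produced.
Required activator KepJ is absent, so *fubM* is not transcribed.
→ *fubM* is OFF.
Fe²⁺ is present, so GixH is inactive.
Diaminopimelate is absent, so OrvH is inactive.
Required activator GixH is absent, so *holX* is not transcribed.
→ *holX* is OFF.
Melibiose is absent, so KosU is inactive.
Required activator KosU is absent, so *rudV* is not transcribed.
→ *rudV* is OFF.
0 of the 4 genes are transcribed.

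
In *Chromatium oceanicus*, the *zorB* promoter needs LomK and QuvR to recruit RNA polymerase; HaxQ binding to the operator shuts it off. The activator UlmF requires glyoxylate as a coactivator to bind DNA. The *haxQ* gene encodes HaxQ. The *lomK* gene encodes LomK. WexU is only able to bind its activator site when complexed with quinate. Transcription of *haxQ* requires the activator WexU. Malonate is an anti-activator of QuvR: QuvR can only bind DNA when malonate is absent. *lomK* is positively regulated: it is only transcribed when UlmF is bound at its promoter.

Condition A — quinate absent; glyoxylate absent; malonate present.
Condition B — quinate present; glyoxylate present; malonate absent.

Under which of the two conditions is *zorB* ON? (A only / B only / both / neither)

neither

Condition A:
Quinate is absent, so WexU is inactive.
Required activator WexU is absent, so *haxQ* is not transcribed.
So HaxQ is not produced.
Glyoxylate is absent, so UlmF is inactive.
Required activator UlmF is absent, so *lomK* is not transcribed.
So LomK is not produced.
Malonate is present, so QuvR is inactive.
Required activator LomK is absent, so *zorB* is not transcribed.
→ *zorB* is OFF in A.
Condition B:
Quinate is present, so WexU is active.
No repressor is bound and WexU is active, so *haxQ* is transcribed.
So HaxQ is produced and active.
Glyoxylate is present, so UlmF is active.
No repressor is bound and UlmF is active, so *lomK* is transcribed.
So LomK is produced and active.
Malonate is absent, so QuvR is active.
With repressor HaxQ bound, *zorB* is not transcribed.
→ *zorB* is OFF in B.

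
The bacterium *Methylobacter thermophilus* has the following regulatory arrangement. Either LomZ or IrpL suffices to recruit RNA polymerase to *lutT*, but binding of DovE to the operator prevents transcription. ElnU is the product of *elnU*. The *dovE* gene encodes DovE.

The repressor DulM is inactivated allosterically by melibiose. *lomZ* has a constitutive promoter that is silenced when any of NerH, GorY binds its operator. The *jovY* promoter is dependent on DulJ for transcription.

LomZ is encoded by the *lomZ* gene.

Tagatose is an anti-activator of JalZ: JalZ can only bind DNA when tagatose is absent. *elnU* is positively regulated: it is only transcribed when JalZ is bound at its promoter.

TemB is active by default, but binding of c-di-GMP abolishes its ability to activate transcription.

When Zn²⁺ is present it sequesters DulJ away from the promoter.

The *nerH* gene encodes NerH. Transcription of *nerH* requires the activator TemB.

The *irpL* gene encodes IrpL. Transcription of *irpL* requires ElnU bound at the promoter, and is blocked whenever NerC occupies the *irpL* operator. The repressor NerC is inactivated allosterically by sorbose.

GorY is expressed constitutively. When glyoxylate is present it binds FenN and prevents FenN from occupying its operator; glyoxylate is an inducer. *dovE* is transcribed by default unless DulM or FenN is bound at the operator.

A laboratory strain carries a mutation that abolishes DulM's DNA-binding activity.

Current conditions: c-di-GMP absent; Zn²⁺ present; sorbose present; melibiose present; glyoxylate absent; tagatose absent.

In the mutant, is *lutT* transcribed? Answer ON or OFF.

DulM is non-functional in this strain, so it has no effect.
Glyoxylate is absent, so FenN is active.
With repressor FenN bound, *dovE* is not transcribed.
So DovE is not produced.
c-di-GMP is absent, so TemB is active.
No repressor is bound and TemB is active, so *nerH* is transcribed.
So NerH is produced and active.
GorY is produced constitutively and is active.
With repressor NerH bound, *lomZ* is not transcribed.
So LomZ is not produced.
Sorbose is present, so NerC is inactive.
Tagatose is absent, so JalZ is active.
No repressor is bound and JalZ is active, so *elnU* is transcribed.
So ElnU is produced and active.
No repressor is bound and ElnU is active, so *irpL* is transcribed.
So IrpL is produced and active.
Activator IrpL is present, so *lutT* is transcribed.

ON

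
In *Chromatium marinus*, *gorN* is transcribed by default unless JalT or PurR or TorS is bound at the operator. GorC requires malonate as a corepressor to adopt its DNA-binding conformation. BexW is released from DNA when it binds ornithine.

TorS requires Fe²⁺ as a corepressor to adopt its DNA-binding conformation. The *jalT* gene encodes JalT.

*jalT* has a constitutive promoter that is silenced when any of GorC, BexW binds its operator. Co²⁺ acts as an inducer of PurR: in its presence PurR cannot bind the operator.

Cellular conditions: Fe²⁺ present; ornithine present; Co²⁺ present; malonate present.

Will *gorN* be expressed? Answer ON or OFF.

Malonate is present, so GorC is active.
Ornithine is present, so BexW is inactive.
With repressor GorC bound, *jalT* is not transcribed.
So JalT is not produced.
Co²⁺ is present, so PurR is inactive.
Fe²⁺ is present, so TorS is active.
With repressor TorS bound, *gorN* is not transcribed.

OFF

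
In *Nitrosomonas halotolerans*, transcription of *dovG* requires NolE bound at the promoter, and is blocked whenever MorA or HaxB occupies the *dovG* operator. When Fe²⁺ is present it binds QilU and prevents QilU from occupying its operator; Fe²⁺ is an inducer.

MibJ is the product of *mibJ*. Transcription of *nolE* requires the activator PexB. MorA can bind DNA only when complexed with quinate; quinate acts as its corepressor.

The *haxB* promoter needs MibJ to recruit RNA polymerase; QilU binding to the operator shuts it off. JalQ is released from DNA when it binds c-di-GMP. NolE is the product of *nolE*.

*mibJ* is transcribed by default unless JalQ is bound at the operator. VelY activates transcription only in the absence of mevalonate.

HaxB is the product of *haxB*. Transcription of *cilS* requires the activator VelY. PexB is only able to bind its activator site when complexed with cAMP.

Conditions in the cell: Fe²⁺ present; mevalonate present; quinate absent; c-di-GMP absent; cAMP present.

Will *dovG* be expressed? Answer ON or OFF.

Quinate is absent, so MorA is inactive.
cAMP is present, so PexB is active.
No repressor is bound and PexB is active, so *nolE* is transcribed.
So NolE is produced and active.
c-di-GMP is absent, so JalQ is active.
With repressor JalQ bound, *mibJ* is not transcribed.
So MibJ is not produced.
Fe²⁺ is present, so QilU is inactive.
Required activator MibJ is absent, so *haxB* is not transcribed.
So HaxB is not produced.
No repressor is bound and NolE is active, so *dovG* is transcribed.

ON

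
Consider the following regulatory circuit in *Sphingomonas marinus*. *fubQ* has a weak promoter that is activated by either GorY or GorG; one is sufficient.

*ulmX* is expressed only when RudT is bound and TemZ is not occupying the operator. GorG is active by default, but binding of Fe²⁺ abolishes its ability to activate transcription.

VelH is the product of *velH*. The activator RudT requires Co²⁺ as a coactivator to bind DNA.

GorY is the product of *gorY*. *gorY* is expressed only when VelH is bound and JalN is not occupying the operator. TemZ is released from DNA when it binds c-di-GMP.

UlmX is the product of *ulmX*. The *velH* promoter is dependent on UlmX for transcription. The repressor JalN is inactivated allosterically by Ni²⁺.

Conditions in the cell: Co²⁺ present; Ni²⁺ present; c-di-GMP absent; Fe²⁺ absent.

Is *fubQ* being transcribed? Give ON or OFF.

ON

Co²⁺ is present, so RudT is active.
c-di-GMP is absent, so TemZ is active.
With repressor TemZ bound, *ulmX* is not transcribed.
So UlmX is not produced.
Required activator UlmX is absent, so *velH* is not transcribed.
So VelH is not produced.
Ni²⁺ is present, so JalN is inactive.
Required activator VelH is absent, so *gorY* is not transcribed.
So GorY is not produced.
Fe²⁺ is absent, so GorG is active.
Activator GorG is present, so *fubQ* is transcribed.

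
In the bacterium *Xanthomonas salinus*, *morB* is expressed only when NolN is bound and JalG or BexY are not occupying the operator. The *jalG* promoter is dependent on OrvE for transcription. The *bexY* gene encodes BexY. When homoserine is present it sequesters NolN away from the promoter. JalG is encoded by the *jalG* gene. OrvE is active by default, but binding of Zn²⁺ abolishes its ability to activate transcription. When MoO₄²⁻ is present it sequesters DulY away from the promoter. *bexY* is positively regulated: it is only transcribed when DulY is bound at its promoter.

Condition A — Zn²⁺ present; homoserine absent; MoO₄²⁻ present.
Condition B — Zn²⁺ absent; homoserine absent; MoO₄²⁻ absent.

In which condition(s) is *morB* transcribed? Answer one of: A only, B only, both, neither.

A only

Condition A:
Zn²⁺ is present, so OrvE is inactive.
Required activator OrvE is absent, so *jalG* is not transcribed.
So JalG is not produced.
Homoserine is absent, so NolN is active.
MoO₄²⁻ is present, so DulY is inactive.
Required activator DulY is absent, so *bexY* is not transcribed.
So BexY is not produced.
No repressor is bound and NolN is active, so *morB* is transcribed.
→ *morB* is ON in A.
Condition B:
Zn²⁺ is absent, so OrvE is active.
No repressor is bound and OrvE is active, so *jalG* is transcribed.
So JalG is produced and active.
Homoserine is absent, so NolN is active.
MoO₄²⁻ is absent, so DulY is active.
No repressor is bound and DulY is active, so *bexY* is transcribed.
So BexY is produced and active.
With repressor JalG bound, *morB* is not transcribed.
→ *morB* is OFF in B.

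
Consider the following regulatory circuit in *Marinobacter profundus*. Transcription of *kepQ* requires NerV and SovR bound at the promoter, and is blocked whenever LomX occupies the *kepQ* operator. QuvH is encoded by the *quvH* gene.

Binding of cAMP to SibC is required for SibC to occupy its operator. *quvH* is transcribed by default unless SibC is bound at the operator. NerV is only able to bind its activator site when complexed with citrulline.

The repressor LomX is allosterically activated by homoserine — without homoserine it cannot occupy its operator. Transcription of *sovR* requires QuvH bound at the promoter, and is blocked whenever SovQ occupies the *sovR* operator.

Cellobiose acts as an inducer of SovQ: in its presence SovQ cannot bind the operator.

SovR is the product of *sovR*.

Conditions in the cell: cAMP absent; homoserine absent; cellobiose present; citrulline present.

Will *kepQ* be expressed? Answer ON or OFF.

ON

Citrulline is present, so NerV is active.
cAMP is absent, so SibC is inactive.
With no repressor bound, *quvH* is transcribed.
So QuvH is produced and active.
Cellobiose is present, so SovQ is inactive.
No repressor is bound and QuvH is active, so *sovR* is transcribed.
So SovR is produced and active.
Homoserine is absent, so LomX is inactive.
No repressor is bound and NerV and SovR are active, so *kepQ* is transcribed.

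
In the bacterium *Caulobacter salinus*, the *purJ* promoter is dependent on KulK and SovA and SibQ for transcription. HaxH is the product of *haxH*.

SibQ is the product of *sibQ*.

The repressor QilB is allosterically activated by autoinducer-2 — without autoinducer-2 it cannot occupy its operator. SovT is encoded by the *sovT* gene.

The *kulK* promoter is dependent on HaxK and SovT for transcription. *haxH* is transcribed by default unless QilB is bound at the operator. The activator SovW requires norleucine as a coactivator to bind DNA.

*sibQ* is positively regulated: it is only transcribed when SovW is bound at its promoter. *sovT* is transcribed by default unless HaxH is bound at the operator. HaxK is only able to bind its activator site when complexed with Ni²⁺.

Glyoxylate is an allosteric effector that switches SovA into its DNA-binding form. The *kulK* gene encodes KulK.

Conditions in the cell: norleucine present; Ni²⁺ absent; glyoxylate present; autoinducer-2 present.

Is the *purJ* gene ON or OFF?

OFF

Ni²⁺ is absent, so HaxK is inactive.
Autoinducer-2 is present, so QilB is active.
With repressor QilB bound, *haxH* is not transcribed.
So HaxH is not produced.
With no repressor bound, *sovT* is transcribed.
So SovT is produced and active.
Required activator HaxK is absent, so *kulK* is not transcribed.
So KulK is not produced.
Glyoxylate is present, so SovA is active.
Norleucine is present, so SovW is active.
No repressor is bound and SovW is active, so *sibQ* is transcribed.
So SibQ is produced and active.
Required activator KulK is absent, so *purJ* is not transcribed.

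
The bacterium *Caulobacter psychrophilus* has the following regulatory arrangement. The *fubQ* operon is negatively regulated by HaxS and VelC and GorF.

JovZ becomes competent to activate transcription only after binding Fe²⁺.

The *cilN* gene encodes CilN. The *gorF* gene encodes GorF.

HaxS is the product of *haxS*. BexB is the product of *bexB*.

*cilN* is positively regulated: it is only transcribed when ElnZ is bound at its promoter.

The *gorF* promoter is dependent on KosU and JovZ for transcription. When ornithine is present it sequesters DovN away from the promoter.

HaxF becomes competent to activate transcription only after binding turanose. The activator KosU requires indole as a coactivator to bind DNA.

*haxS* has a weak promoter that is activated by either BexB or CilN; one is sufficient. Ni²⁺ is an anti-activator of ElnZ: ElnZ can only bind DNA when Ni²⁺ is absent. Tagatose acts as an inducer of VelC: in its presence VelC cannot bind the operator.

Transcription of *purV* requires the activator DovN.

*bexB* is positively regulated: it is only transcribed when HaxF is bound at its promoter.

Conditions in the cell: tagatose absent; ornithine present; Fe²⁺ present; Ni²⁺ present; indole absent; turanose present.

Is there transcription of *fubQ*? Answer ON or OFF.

OFF

Turanose is present, so HaxF is active.
No repressor is bound and HaxF is active, so *bexB* is transcribed.
So BexB is produced and active.
Ni²⁺ is present, so ElnZ is inactive.
Required activator ElnZ is absent, so *cilN* is not transcribed.
So CilN is not produced.
Activator BexB is present, so *haxS* is transcribed.
So HaxS is produced and active.
Tagatose is absent, so VelC is active.
Indole is absent, so KosU is inactive.
Fe²⁺ is present, so JovZ is active.
Required activator KosU is absent, so *gorF* is not transcribed.
So GorF is not produced.
With repressor HaxS bound, *fubQ* is not transcribed.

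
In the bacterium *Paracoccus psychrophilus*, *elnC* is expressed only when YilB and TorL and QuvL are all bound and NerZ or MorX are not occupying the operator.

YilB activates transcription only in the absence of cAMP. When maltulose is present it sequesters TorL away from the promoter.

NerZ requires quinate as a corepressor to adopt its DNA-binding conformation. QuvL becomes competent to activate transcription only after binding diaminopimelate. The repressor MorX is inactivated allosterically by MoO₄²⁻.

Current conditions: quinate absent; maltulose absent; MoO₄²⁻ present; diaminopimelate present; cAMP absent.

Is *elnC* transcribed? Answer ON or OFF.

ON

Quinate is absent, so NerZ is inactive.
cAMP is absent, so YilB is active.
Maltulose is absent, so TorL is active.
MoO₄²⁻ is present, so MorX is inactive.
Diaminopimelate is present, so QuvL is active.
No repressor is bound and YilB and TorL and QuvL are active, so *elnC* is transcribed.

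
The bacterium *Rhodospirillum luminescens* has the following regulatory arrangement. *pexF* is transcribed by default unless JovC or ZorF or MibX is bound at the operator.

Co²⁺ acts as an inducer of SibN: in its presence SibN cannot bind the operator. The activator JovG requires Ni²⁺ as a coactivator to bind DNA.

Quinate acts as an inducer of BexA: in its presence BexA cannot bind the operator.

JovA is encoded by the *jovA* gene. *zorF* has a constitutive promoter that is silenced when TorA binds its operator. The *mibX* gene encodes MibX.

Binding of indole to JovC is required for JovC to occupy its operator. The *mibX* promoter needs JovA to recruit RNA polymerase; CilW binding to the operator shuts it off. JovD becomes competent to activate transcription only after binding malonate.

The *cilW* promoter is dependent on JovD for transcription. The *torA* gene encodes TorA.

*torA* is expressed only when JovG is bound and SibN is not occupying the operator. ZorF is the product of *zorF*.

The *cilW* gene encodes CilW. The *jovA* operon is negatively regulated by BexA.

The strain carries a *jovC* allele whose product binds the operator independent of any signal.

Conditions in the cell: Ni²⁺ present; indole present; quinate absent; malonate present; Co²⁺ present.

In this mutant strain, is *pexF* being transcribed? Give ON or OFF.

JovC is constitutively active in this strain.
Ni²⁺ is present, so JovG is active.
Co²⁺ is present, so SibN is inactive.
No repressor is bound and JovG is active, so *torA* is transcribed.
So TorA is produced and active.
With repressor TorA bound, *zorF* is not transcribed.
So ZorF is not produced.
Malonate is present, so JovD is active.
No repressor is bound and JovD is active, so *cilW* is transcribed.
So CilW is produced and active.
Quinate is absent, so BexA is active.
With repressor BexA bound, *jovA* is not transcribed.
So JovA is not produced.
With repressor CilW bound, *mibX* is not transcribed.
So MibX is not produced.
With repressor JovC bound, *pexF* is not transcribed.

OFF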